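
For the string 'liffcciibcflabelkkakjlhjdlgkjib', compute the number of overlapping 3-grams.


String 'liffcciibcflabelkkakjlhjdlgkjib' has length L = 31.
Number of overlapping n-grams = L - n + 1
Substituting: 31 - 3 + 1 = 29

29


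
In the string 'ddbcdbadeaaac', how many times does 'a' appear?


Scanning 'ddbcdbadeaaac' for 'a':
  Position 6: 'a' -> MATCH (count: 1)
  Position 9: 'a' -> MATCH (count: 2)
  Position 10: 'a' -> MATCH (count: 3)
  Position 11: 'a' -> MATCH (count: 4)
Total occurrences of 'a': 4

4


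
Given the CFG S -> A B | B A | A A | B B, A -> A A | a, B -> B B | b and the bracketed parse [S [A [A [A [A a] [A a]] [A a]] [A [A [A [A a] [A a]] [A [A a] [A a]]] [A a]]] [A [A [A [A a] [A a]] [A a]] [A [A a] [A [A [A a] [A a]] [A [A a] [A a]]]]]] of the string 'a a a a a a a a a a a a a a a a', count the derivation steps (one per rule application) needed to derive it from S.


Every bracketed nonterminal node [X ...] in the tree is produced by exactly one rule application.
Reading the tree off as a leftmost derivation:
  Step 1: S  =>  A A   (applied S -> A A)
  Step 2: A A  =>  A A A   (applied A -> A A)
  Step 3: A A A  =>  A A A A   (applied A -> A A)
  Step 4: A A A A  =>  A A A A A   (applied A -> A A)
  Step 5: A A A A A  =>  a A A A A   (applied A -> a)
  Step 6: a A A A A  =>  a a A A A   (applied A -> a)
  Step 7: a a A A A  =>  a a a A A   (applied A -> a)
  Step 8: a a a A A  =>  a a a A A A   (applied A -> A A)
  Step 9: a a a A A A  =>  a a a A A A A   (applied A -> A A)
  Step 10: a a a A A A A  =>  a a a A A A A A   (applied A -> A A)
  Step 11: a a a A A A A A  =>  a a a a A A A A   (applied A -> a)
  Step 12: a a a a A A A A  =>  a a a a a A A A   (applied A -> a)
  Step 13: a a a a a A A A  =>  a a a a a A A A A   (applied A -> A A)
  Step 14: a a a a a A A A A  =>  a a a a a a A A A   (applied A -> a)
  Step 15: a a a a a a A A A  =>  a a a a a a a A A   (applied A -> a)
  Step 16: a a a a a a a A A  =>  a a a a a a a a A   (applied A -> a)
  Step 17: a a a a a a a a A  =>  a a a a a a a a A A   (applied A -> A A)
  Step 18: a a a a a a a a A A  =>  a a a a a a a a A A A   (applied A -> A A)
  Step 19: a a a a a a a a A A A  =>  a a a a a a a a A A A A   (applied A -> A A)
  Step 20: a a a a a a a a A A A A  =>  a a a a a a a a a A A A   (applied A -> a)
  Step 21: a a a a a a a a a A A A  =>  a a a a a a a a a a A A   (applied A -> a)
  Step 22: a a a a a a a a a a A A  =>  a a a a a a a a a a a A   (applied A -> a)
  Step 23: a a a a a a a a a a a A  =>  a a a a a a a a a a a A A   (applied A -> A A)
  Step 24: a a a a a a a a a a a A A  =>  a a a a a a a a a a a a A   (applied A -> a)
  Step 25: a a a a a a a a a a a a A  =>  a a a a a a a a a a a a A A   (applied A -> A A)
  Step 26: a a a a a a a a a a a a A A  =>  a a a a a a a a a a a a A A A   (applied A -> A A)
  Step 27: a a a a a a a a a a a a A A A  =>  a a a a a a a a a a a a a A A   (applied A -> a)
  Step 28: a a a a a a a a a a a a a A A  =>  a a a a a a a a a a a a a a A   (applied A -> a)
  Step 29: a a a a a a a a a a a a a a A  =>  a a a a a a a a a a a a a a A A   (applied A -> A A)
  Step 30: a a a a a a a a a a a a a a A A  =>  a a a a a a a a a a a a a a a A   (applied A -> a)
  Step 31: a a a a a a a a a a a a a a a A  =>  a a a a a a a a a a a a a a a a   (applied A -> a)
Final yield: a a a a a a a a a a a a a a a a
Total rewrite steps: 31

31


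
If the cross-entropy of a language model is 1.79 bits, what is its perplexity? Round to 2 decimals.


Perplexity formula: PP = 2^H
H = 1.79
PP = 2^1.79
Decompose: 2^1.79 = 2^1 * 2^0.79
2^1 = 2, 2^0.79 ~ 1.7290745
PP ~ 2 * 1.7290745 = 3.4581490
Rounded to 2 decimals: 3.46

3.46


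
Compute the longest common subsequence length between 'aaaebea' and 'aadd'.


DP table for LCS of 'aaaebea' and 'aadd':
       a  a  d  d
    0  0  0  0  0
  a 0  1  1  1  1
  a 0  1  2  2  2
  a 0  1  2  2  2
  e 0  1  2  2  2
  b 0  1  2  2  2
  e 0  1  2  2  2
  a 0  1  2  2  2
LCS: 'aa'
LCS length = 2

2


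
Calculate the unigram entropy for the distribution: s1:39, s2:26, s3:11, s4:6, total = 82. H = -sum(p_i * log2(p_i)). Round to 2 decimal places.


Computing entropy H = -sum(p_i * log2(p_i)):
  s1: p = 39/82 = 0.4756, -p*log2(p) = 0.5099
  s2: p = 26/82 = 0.3171, -p*log2(p) = 0.5254
  s3: p = 11/82 = 0.1341, -p*log2(p) = 0.3888
  s4: p = 6/82 = 0.0732, -p*log2(p) = 0.2760
H = sum of terms = 1.7001
Rounded to 2 decimals: 1.70

1.70


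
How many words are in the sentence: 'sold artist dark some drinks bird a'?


Counting words by splitting on spaces:
  Word 1: 'sold'
  Word 2: 'artist'
  Word 3: 'dark'
  Word 4: 'some'
  Word 5: 'drinks'
  Word 6: 'bird'
  Word 7: 'a'
Total words: 7

7


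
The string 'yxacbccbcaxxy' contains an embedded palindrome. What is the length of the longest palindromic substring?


Scanning 'yxacbccbcaxxy' for palindromic substrings.
Substring at positions 1-10: 'xacbccbcax'.
Check: reverse('xacbccbcax') = 'xacbccbcax' -> palindrome confirmed.
Neighbouring characters ('y' / 'x') break symmetry, so it cannot extend further.
No longer palindromic substring exists; longest length = 10

10


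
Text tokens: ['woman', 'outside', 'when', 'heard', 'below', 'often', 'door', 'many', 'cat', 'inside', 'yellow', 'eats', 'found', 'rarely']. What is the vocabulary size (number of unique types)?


Listing all tokens and tracking unique types:
  Token 1: 'woman' -> NEW (unique so far: 1)
  Token 2: 'outside' -> NEW (unique so far: 2)
  Token 3: 'when' -> NEW (unique so far: 3)
  Token 4: 'heard' -> NEW (unique so far: 4)
  Token 5: 'below' -> NEW (unique so far: 5)
  Token 6: 'often' -> NEW (unique so far: 6)
  Token 7: 'door' -> NEW (unique so far: 7)
  Token 8: 'many' -> NEW (unique so far: 8)
  Token 9: 'cat' -> NEW (unique so far: 9)
  Token 10: 'inside' -> NEW (unique so far: 10)
  Token 11: 'yellow' -> NEW (unique so far: 11)
  Token 12: 'eats' -> NEW (unique so far: 12)
  Token 13: 'found' -> NEW (unique so far: 13)
  Token 14: 'rarely' -> NEW (unique so far: 14)
Unique types: ('below', 'cat', 'door', 'eats', 'found', 'heard', 'inside', 'many', 'often', 'outside', 'rarely', 'when', 'woman', 'yellow')
Vocabulary size: 14

14


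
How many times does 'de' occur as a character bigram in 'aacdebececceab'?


Scanning 'aacdebececceab' for bigram 'de':
  Position 0: 'aa' -> no
  Position 1: 'ac' -> no
  Position 2: 'cd' -> no
  Position 3: 'de' -> MATCH
  Position 4: 'eb' -> no
  Position 5: 'be' -> no
  Position 6: 'ec' -> no
  Position 7: 'ce' -> no
  Position 8: 'ec' -> no
  Position 9: 'cc' -> no
  Position 10: 'ce' -> no
  Position 11: 'ea' -> no
  Position 12: 'ab' -> no
Total matches: 1

1


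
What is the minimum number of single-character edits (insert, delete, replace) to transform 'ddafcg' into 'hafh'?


Building DP table for s1='ddafcg' (len 6) and s2='hafh' (len 4):
       h  a  f  h
    0  1  2  3  4
  d 1  1  2  3  4
  d 2  2  2  3  4
  a 3  3  2  3  4
  f 4  4  3  2  3
  c 5  5  4  3  3
  g 6  6  5  4  4
Edit distance = dp[6][4] = 4

4


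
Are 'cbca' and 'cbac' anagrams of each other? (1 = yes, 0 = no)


Sort characters of 'cbca': 'abcc'
Sort characters of 'cbac': 'abcc'
Sorted forms match -> they ARE anagrams
Result: 1

1


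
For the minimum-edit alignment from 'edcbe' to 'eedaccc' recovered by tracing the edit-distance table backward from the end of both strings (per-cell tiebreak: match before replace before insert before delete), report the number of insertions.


Edit distance = 4. Backtracking from cell (5, 7) with preference match > replace > insert > delete,
then listing the resulting alignment 'edcbe' -> 'eedaccc' left to right:
  Step 1: insert 'e' [insertion #1]
  Step 2: keep 'e'
  Step 3: keep 'd'
  Step 4: insert 'a' [insertion #2]
  Step 5: keep 'c'
  Step 6: replace b->c
  Step 7: replace e->c
Total insertions: 2

2


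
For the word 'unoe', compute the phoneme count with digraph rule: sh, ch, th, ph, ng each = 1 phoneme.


Parsing 'unoe' greedily, digraphs first:
  'u' -> vowel phoneme (phonemes so far: 1)
  'n' -> consonant phoneme (phonemes so far: 2)
  'o' -> vowel phoneme (phonemes so far: 3)
  'e' -> vowel phoneme (phonemes so far: 4)
Total phonemes: 4

4


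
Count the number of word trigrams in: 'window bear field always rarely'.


Word trigrams from [5] words:
  Trigram 1: (window bear field)
  Trigram 2: (bear field always)
  Trigram 3: (field always rarely)
Total word trigrams: 5 - 2 = 3

3


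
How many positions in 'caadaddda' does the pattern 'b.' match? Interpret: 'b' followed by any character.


Pattern: b. means 'b' followed by any character.
Scanning 'caadaddda' position-by-position:
  Pos 0: window 'ca' -> no
  Pos 1: window 'aa' -> no
  Pos 2: window 'ad' -> no
  Pos 3: window 'da' -> no
  Pos 4: window 'ad' -> no
  Pos 5: window 'dd' -> no
  Pos 6: window 'dd' -> no
  Pos 7: window 'da' -> no
  Pos 8: window 'a' -> no
Total matches: 0

0


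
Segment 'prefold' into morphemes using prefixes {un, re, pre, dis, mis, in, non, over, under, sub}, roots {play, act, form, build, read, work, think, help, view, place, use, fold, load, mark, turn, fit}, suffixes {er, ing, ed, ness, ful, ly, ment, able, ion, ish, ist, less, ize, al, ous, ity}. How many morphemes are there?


Segmenting 'prefold' against the inventory:
  'pre' -> prefix (morpheme 1)
  'fold' -> root (morpheme 2)
Total morphemes: 2

2


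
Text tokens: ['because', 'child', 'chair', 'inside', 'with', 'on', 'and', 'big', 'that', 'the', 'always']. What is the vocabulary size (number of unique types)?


Listing all tokens and tracking unique types:
  Token 1: 'because' -> NEW (unique so far: 1)
  Token 2: 'child' -> NEW (unique so far: 2)
  Token 3: 'chair' -> NEW (unique so far: 3)
  Token 4: 'inside' -> NEW (unique so far: 4)
  Token 5: 'with' -> NEW (unique so far: 5)
  Token 6: 'on' -> NEW (unique so far: 6)
  Token 7: 'and' -> NEW (unique so far: 7)
  Token 8: 'big' -> NEW (unique so far: 8)
  Token 9: 'that' -> NEW (unique so far: 9)
  Token 10: 'the' -> NEW (unique so far: 10)
  Token 11: 'always' -> NEW (unique so far: 11)
Unique types: ('always', 'and', 'because', 'big', 'chair', 'child', 'inside', 'on', 'that', 'the', 'with')
Vocabulary size: 11

11


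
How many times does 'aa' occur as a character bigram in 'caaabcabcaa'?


Scanning 'caaabcabcaa' for bigram 'aa':
  Position 0: 'ca' -> no
  Position 1: 'aa' -> MATCH
  Position 2: 'aa' -> MATCH
  Position 3: 'ab' -> no
  Position 4: 'bc' -> no
  Position 5: 'ca' -> no
  Position 6: 'ab' -> no
  Position 7: 'bc' -> no
  Position 8: 'ca' -> no
  Position 9: 'aa' -> MATCH
Total matches: 3

3


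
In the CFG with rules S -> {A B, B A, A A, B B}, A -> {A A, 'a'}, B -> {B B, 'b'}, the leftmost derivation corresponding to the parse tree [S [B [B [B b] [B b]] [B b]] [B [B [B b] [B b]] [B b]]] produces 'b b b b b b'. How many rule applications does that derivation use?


Every bracketed nonterminal node [X ...] in the tree is produced by exactly one rule application.
Reading the tree off as a leftmost derivation:
  Step 1: S  =>  B B   (applied S -> B B)
  Step 2: B B  =>  B B B   (applied B -> B B)
  Step 3: B B B  =>  B B B B   (applied B -> B B)
  Step 4: B B B B  =>  b B B B   (applied B -> b)
  Step 5: b B B B  =>  b b B B   (applied B -> b)
  Step 6: b b B B  =>  b b b B   (applied B -> b)
  Step 7: b b b B  =>  b b b B B   (applied B -> B B)
  Step 8: b b b B B  =>  b b b B B B   (applied B -> B B)
  Step 9: b b b B B B  =>  b b b b B B   (applied B -> b)
  Step 10: b b b b B B  =>  b b b b b B   (applied B -> b)
  Step 11: b b b b b B  =>  b b b b b b   (applied B -> b)
Final yield: b b b b b b
Total rewrite steps: 11

11


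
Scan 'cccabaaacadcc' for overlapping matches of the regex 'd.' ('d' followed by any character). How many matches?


Pattern: d. means 'd' followed by any character.
Scanning 'cccabaaacadcc' position-by-position:
  Pos 0: window 'cc' -> no
  Pos 1: window 'cc' -> no
  Pos 2: window 'ca' -> no
  Pos 3: window 'ab' -> no
  Pos 4: window 'ba' -> no
  Pos 5: window 'aa' -> no
  Pos 6: window 'aa' -> no
  Pos 7: window 'ac' -> no
  Pos 8: window 'ca' -> no
  Pos 9: window 'ad' -> no
  Pos 10: window 'dc' -> MATCH
  Pos 11: window 'cc' -> no
  Pos 12: window 'c' -> no
Total matches: 1

1


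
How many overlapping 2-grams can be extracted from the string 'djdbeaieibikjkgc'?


String 'djdbeaieibikjkgc' has length L = 16.
Number of overlapping n-grams = L - n + 1
Substituting: 16 - 2 + 1 = 15

15


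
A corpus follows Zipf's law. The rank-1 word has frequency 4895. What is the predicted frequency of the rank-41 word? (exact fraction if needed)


Zipf's law: freq(rank) = f1 / rank
f1 = 4895, rank = 41
freq = 4895 / 41
GCD(4895, 41) = 1
Simplified: 4895/41

4895/41


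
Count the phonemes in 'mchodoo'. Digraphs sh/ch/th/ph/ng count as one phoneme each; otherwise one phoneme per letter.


Parsing 'mchodoo' greedily, digraphs first:
  'm' -> consonant phoneme (phonemes so far: 1)
  'ch' -> digraph (1 consonant phoneme) (phonemes so far: 2)
  'o' -> vowel phoneme (phonemes so far: 3)
  'd' -> consonant phoneme (phonemes so far: 4)
  'o' -> vowel phoneme (phonemes so far: 5)
  'o' -> vowel phoneme (phonemes so far: 6)
Total phonemes: 6

6


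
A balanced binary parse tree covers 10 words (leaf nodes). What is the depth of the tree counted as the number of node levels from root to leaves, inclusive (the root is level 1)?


In a balanced binary tree with n leaves the deepest leaf is ceil(log2(n)) edges below the root,
so counting node levels inclusive of root and leaves gives ceil(log2(n)) + 1 levels.
log2(10) = 3.3219
ceil(3.3219) = 4
levels = 4 + 1 = 5

5


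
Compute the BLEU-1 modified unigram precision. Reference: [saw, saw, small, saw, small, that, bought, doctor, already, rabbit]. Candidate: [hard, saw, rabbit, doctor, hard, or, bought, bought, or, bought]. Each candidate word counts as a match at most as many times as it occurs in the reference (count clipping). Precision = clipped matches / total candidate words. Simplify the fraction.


Reference word counts: {'already': 1, 'bought': 1, 'doctor': 1, 'rabbit': 1, 'saw': 3, 'small': 2, 'that': 1}
Checking each candidate word (with clipping):
  'hard' -> not in reference -> no match (matches: 0)
  'saw' -> in reference (ref count 3, used 1/3) -> match (matches: 1)
  'rabbit' -> in reference (ref count 1, used 1/1) -> match (matches: 2)
  'doctor' -> in reference (ref count 1, used 1/1) -> match (matches: 3)
  'hard' -> not in reference -> no match (matches: 3)
  'or' -> not in reference -> no match (matches: 3)
  'bought' -> in reference (ref count 1, used 1/1) -> match (matches: 4)
  'bought' -> ref count 1 already used up (1/1) -> clipped, no match (matches: 4)
  'or' -> not in reference -> no match (matches: 4)
  'bought' -> ref count 1 already used up (1/1) -> clipped, no match (matches: 4)
Clipped matches: 4, Candidate length: 10
Precision = 4/10 = 2/5

2/5


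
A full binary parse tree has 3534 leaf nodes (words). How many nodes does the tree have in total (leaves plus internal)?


Leaf nodes (terminals): 3534
Internal nodes = n - 1 = 3534 - 1 = 3533
Total = leaves + internal = 3534 + 3533 = 7067

7067


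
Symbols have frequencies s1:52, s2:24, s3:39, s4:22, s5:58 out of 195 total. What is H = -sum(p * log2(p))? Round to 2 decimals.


Computing entropy H = -sum(p_i * log2(p_i)):
  s1: p = 52/195 = 0.2667, -p*log2(p) = 0.5085
  s2: p = 24/195 = 0.1231, -p*log2(p) = 0.3720
  s3: p = 39/195 = 0.2000, -p*log2(p) = 0.4644
  s4: p = 22/195 = 0.1128, -p*log2(p) = 0.3551
  s5: p = 58/195 = 0.2974, -p*log2(p) = 0.5203
H = sum of terms = 2.2203
Rounded to 2 decimals: 2.22

2.22


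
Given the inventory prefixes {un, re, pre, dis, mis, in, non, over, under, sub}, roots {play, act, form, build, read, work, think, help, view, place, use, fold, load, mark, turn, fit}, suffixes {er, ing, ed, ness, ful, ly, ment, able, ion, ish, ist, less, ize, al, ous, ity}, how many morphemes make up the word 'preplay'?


Segmenting 'preplay' against the inventory:
  'pre' -> prefix (morpheme 1)
  'play' -> root (morpheme 2)
Total morphemes: 2

2


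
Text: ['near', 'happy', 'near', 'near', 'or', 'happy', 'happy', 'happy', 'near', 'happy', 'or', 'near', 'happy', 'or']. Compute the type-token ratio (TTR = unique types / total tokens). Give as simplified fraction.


Tokens: 14
Unique types: ('happy', 'near', 'or') = 3
TTR = 3/14
Already in lowest terms.

3/14


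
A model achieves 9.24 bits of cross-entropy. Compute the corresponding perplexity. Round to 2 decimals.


Perplexity formula: PP = 2^H
H = 9.24
PP = 2^9.24
Decompose: 2^9.24 = 2^9 * 2^0.24
2^9 = 512, 2^0.24 ~ 1.1809927
PP ~ 512 * 1.1809927 = 604.6682624
Rounded to 2 decimals: 604.67

604.67


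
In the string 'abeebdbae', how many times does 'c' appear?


Scanning 'abeebdbae' for 'c':
  No matches found.
Total occurrences of 'c': 0

0


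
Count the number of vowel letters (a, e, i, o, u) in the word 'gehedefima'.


Scanning each character of 'gehedefima':
  Position 1: 'g' -> consonant (running count: 0)
  Position 2: 'e' -> vowel (running count: 1)
  Position 3: 'h' -> consonant (running count: 1)
  Position 4: 'e' -> vowel (running count: 2)
  Position 5: 'd' -> consonant (running count: 2)
  Position 6: 'e' -> vowel (running count: 3)
  Position 7: 'f' -> consonant (running count: 3)
  Position 8: 'i' -> vowel (running count: 4)
  Position 9: 'm' -> consonant (running count: 4)
  Position 10: 'a' -> vowel (running count: 5)
Total vowels: 5

5


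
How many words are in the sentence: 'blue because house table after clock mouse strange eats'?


Counting words by splitting on spaces:
  Word 1: 'blue'
  Word 2: 'because'
  Word 3: 'house'
  Word 4: 'table'
  Word 5: 'after'
  Word 6: 'clock'
  Word 7: 'mouse'
  Word 8: 'strange'
  Word 9: 'eats'
Total words: 9

9


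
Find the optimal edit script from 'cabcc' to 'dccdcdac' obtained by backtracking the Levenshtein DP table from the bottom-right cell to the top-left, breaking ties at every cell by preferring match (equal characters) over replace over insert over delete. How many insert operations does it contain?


Edit distance = 5. Backtracking from cell (5, 8) with preference match > replace > insert > delete,
then listing the resulting alignment 'cabcc' -> 'dccdcdac' left to right:
  Step 1: insert 'd' [insertion #1]
  Step 2: keep 'c'
  Step 3: replace a->c
  Step 4: replace b->d
  Step 5: keep 'c'
  Step 6: insert 'd' [insertion #2]
  Step 7: insert 'a' [insertion #3]
  Step 8: keep 'c'
Total insertions: 3

3


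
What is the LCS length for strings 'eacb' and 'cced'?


DP table for LCS of 'eacb' and 'cced':
       c  c  e  d
    0  0  0  0  0
  e 0  0  0  1  1
  a 0  0  0  1  1
  c 0  1  1  1  1
  b 0  1  1  1  1
LCS: 'e'
LCS length = 1

1


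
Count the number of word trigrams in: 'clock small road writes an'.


Word trigrams from [5] words:
  Trigram 1: (clock small road)
  Trigram 2: (small road writes)
  Trigram 3: (road writes an)
Total word trigrams: 5 - 2 = 3

3


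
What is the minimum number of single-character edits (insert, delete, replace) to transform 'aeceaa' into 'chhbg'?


Building DP table for s1='aeceaa' (len 6) and s2='chhbg' (len 5):
       c  h  h  b  g
    0  1  2  3  4  5
  a 1  1  2  3  4  5
  e 2  2  2  3  4  5
  c 3  2  3  3  4  5
  e 4  3  3  4  4  5
  a 5  4  4  4  5  5
  a 6  5  5  5  5  6
Edit distance = dp[6][5] = 6

6


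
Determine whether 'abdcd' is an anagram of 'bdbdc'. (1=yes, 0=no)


Sort characters of 'abdcd': 'abcdd'
Sort characters of 'bdbdc': 'bbcdd'
Sorted forms differ -> they are NOT anagrams
Result: 0

0


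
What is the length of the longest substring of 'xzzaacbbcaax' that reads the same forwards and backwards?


Scanning 'xzzaacbbcaax' for palindromic substrings.
Substring at positions 3-10: 'aacbbcaa'.
Check: reverse('aacbbcaa') = 'aacbbcaa' -> palindrome confirmed.
Neighbouring characters ('z' / 'x') break symmetry, so it cannot extend further.
No longer palindromic substring exists; longest length = 8

8


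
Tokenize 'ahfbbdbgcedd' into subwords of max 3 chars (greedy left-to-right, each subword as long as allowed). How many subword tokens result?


'ahfbbdbgcedd' has 12 characters.
Chunking with max size 3:
  Chunk 1: 'ahf' (positions 0-2)
  Chunk 2: 'bbd' (positions 3-5)
  Chunk 3: 'bgc' (positions 6-8)
  Chunk 4: 'edd' (positions 9-11)
Total chunks: ceil(12 / 3) = 4

4


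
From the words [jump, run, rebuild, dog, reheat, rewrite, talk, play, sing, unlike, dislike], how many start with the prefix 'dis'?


Checking each word for prefix 'dis':
  'jump' -> no (count: 0)
  'run' -> no (count: 0)
  'rebuild' -> no (count: 0)
  'dog' -> no (count: 0)
  'reheat' -> no (count: 0)
  'rewrite' -> no (count: 0)
  'talk' -> no (count: 0)
  'play' -> no (count: 0)
  'sing' -> no (count: 0)
  'unlike' -> no (count: 0)
  'dislike' -> YES, starts with 'dis' (count: 1)
Total with prefix 'dis': 1

1


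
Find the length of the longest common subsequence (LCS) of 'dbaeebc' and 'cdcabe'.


DP table for LCS of 'dbaeebc' and 'cdcabe':
       c  d  c  a  b  e
    0  0  0  0  0  0  0
  d 0  0  1  1  1  1  1
  b 0  0  1  1  1  2  2
  a 0  0  1  1  2  2  2
  e 0  0  1  1  2  2  3
  e 0  0  1  1  2  2  3
  b 0  0  1  1  2  3  3
  c 0  1  1  2  2  3  3
LCS: 'dbe'
LCS length = 3

3


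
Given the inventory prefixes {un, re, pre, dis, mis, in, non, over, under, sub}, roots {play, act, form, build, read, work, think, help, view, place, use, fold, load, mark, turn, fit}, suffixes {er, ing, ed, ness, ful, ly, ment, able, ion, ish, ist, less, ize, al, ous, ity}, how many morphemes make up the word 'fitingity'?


Segmenting 'fitingity' against the inventory:
  'fit' -> root (morpheme 1)
  'ing' -> suffix (morpheme 2)
  'ity' -> suffix (morpheme 3)
Total morphemes: 3

3


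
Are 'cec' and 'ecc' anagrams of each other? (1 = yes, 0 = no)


Sort characters of 'cec': 'cce'
Sort characters of 'ecc': 'cce'
Sorted forms match -> they ARE anagrams
Result: 1

1


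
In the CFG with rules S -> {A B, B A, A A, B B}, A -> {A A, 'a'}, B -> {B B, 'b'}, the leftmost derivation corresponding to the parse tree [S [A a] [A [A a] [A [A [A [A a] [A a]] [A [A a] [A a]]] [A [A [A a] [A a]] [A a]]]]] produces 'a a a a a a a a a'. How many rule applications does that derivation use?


Every bracketed nonterminal node [X ...] in the tree is produced by exactly one rule application.
Reading the tree off as a leftmost derivation:
  Step 1: S  =>  A A   (applied S -> A A)
  Step 2: A A  =>  a A   (applied A -> a)
  Step 3: a A  =>  a A A   (applied A -> A A)
  Step 4: a A A  =>  a a A   (applied A -> a)
  Step 5: a a A  =>  a a A A   (applied A -> A A)
  Step 6: a a A A  =>  a a A A A   (applied A -> A A)
  Step 7: a a A A A  =>  a a A A A A   (applied A -> A A)
  Step 8: a a A A A A  =>  a a a A A A   (applied A -> a)
  Step 9: a a a A A A  =>  a a a a A A   (applied A -> a)
  Step 10: a a a a A A  =>  a a a a A A A   (applied A -> A A)
  Step 11: a a a a A A A  =>  a a a a a A A   (applied A -> a)
  Step 12: a a a a a A A  =>  a a a a a a A   (applied A -> a)
  Step 13: a a a a a a A  =>  a a a a a a A A   (applied A -> A A)
  Step 14: a a a a a a A A  =>  a a a a a a A A A   (applied A -> A A)
  Step 15: a a a a a a A A A  =>  a a a a a a a A A   (applied A -> a)
  Step 16: a a a a a a a A A  =>  a a a a a a a a A   (applied A -> a)
  Step 17: a a a a a a a a A  =>  a a a a a a a a a   (applied A -> a)
Final yield: a a a a a a a a a
Total rewrite steps: 17

17


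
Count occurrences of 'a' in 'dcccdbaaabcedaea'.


Scanning 'dcccdbaaabcedaea' for 'a':
  Position 6: 'a' -> MATCH (count: 1)
  Position 7: 'a' -> MATCH (count: 2)
  Position 8: 'a' -> MATCH (count: 3)
  Position 13: 'a' -> MATCH (count: 4)
  Position 15: 'a' -> MATCH (count: 5)
Total occurrences of 'a': 5

5


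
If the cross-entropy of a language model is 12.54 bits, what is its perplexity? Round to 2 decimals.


Perplexity formula: PP = 2^H
H = 12.54
PP = 2^12.54
Decompose: 2^12.54 = 2^12 * 2^0.54
2^12 = 4096, 2^0.54 ~ 1.4539725
PP ~ 4096 * 1.4539725 = 5955.4713600
Rounded to 2 decimals: 5955.47

5955.47


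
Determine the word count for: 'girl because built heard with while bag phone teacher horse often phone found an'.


Counting words by splitting on spaces:
  Word 1: 'girl'
  Word 2: 'because'
  Word 3: 'built'
  Word 4: 'heard'
  Word 5: 'with'
  Word 6: 'while'
  Word 7: 'bag'
  Word 8: 'phone'
  Word 9: 'teacher'
  Word 10: 'horse'
  Word 11: 'often'
  Word 12: 'phone'
  Word 13: 'found'
  Word 14: 'an'
Total words: 14

14


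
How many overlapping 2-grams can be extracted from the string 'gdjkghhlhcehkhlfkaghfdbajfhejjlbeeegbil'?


String 'gdjkghhlhcehkhlfkaghfdbajfhejjlbeeegbil' has length L = 39.
Number of overlapping n-grams = L - n + 1
Substituting: 39 - 2 + 1 = 38

38


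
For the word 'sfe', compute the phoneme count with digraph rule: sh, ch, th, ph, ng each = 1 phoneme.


Parsing 'sfe' greedily, digraphs first:
  's' -> consonant phoneme (phonemes so far: 1)
  'f' -> consonant phoneme (phonemes so far: 2)
  'e' -> vowel phoneme (phonemes so far: 3)
Total phonemes: 3

3


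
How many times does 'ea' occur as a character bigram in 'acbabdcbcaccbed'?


Scanning 'acbabdcbcaccbed' for bigram 'ea':
  Position 0: 'ac' -> no
  Position 1: 'cb' -> no
  Position 2: 'ba' -> no
  Position 3: 'ab' -> no
  Position 4: 'bd' -> no
  Position 5: 'dc' -> no
  Position 6: 'cb' -> no
  Position 7: 'bc' -> no
  Position 8: 'ca' -> no
  Position 9: 'ac' -> no
  Position 10: 'cc' -> no
  Position 11: 'cb' -> no
  Position 12: 'be' -> no
  Position 13: 'ed' -> no
Total matches: 0

0


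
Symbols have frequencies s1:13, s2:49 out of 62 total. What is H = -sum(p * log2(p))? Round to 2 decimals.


Computing entropy H = -sum(p_i * log2(p_i)):
  s1: p = 13/62 = 0.2097, -p*log2(p) = 0.4726
  s2: p = 49/62 = 0.7903, -p*log2(p) = 0.2683
H = sum of terms = 0.7409
Rounded to 2 decimals: 0.74

0.74


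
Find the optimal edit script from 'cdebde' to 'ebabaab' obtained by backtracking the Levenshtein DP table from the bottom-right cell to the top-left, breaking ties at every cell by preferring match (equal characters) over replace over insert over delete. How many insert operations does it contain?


Edit distance = 6. Backtracking from cell (6, 7) with preference match > replace > insert > delete,
then listing the resulting alignment 'cdebde' -> 'ebabaab' left to right:
  Step 1: replace c->e
  Step 2: replace d->b
  Step 3: replace e->a
  Step 4: keep 'b'
  Step 5: insert 'a' [insertion #1]
  Step 6: replace d->a
  Step 7: replace e->b
Total insertions: 1

1


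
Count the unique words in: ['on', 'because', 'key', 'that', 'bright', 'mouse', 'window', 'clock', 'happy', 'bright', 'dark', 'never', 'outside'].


Listing all tokens and tracking unique types:
  Token 1: 'on' -> NEW (unique so far: 1)
  Token 2: 'because' -> NEW (unique so far: 2)
  Token 3: 'key' -> NEW (unique so far: 3)
  Token 4: 'that' -> NEW (unique so far: 4)
  Token 5: 'bright' -> NEW (unique so far: 5)
  Token 6: 'mouse' -> NEW (unique so far: 6)
  Token 7: 'window' -> NEW (unique so far: 7)
  Token 8: 'clock' -> NEW (unique so far: 8)
  Token 9: 'happy' -> NEW (unique so far: 9)
  Token 10: 'bright' -> duplicate (unique so far: 9)
  Token 11: 'dark' -> NEW (unique so far: 10)
  Token 12: 'never' -> NEW (unique so far: 11)
  Token 13: 'outside' -> NEW (unique so far: 12)
Unique types: ('because', 'bright', 'clock', 'dark', 'happy', 'key', 'mouse', 'never', 'on', 'outside', 'that', 'window')
Vocabulary size: 12

12


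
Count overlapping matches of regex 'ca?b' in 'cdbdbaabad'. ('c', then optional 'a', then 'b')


Pattern: ca?b means 'c', then optional 'a', then 'b'.
Scanning 'cdbdbaabad' position-by-position:
  Pos 0: window 'cdb' -> no
  Pos 1: window 'dbd' -> no
  Pos 2: window 'bdb' -> no
  Pos 3: window 'dba' -> no
  Pos 4: window 'baa' -> no
  Pos 5: window 'aab' -> no
  Pos 6: window 'aba' -> no
  Pos 7: window 'bad' -> no
  Pos 8: window 'ad' -> no
  Pos 9: window 'd' -> no
Total matches: 0

0


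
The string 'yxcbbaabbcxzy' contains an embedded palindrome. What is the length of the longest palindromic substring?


Scanning 'yxcbbaabbcxzy' for palindromic substrings.
Substring at positions 1-10: 'xcbbaabbcx'.
Check: reverse('xcbbaabbcx') = 'xcbbaabbcx' -> palindrome confirmed.
Neighbouring characters ('y' / 'z') break symmetry, so it cannot extend further.
No longer palindromic substring exists; longest length = 10

10


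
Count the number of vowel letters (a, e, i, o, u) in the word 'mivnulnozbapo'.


Scanning each character of 'mivnulnozbapo':
  Position 1: 'm' -> consonant (running count: 0)
  Position 2: 'i' -> vowel (running count: 1)
  Position 3: 'v' -> consonant (running count: 1)
  Position 4: 'n' -> consonant (running count: 1)
  Position 5: 'u' -> vowel (running count: 2)
  Position 6: 'l' -> consonant (running count: 2)
  Position 7: 'n' -> consonant (running count: 2)
  Position 8: 'o' -> vowel (running count: 3)
  Position 9: 'z' -> consonant (running count: 3)
  Position 10: 'b' -> consonant (running count: 3)
  Position 11: 'a' -> vowel (running count: 4)
  Position 12: 'p' -> consonant (running count: 4)
  Position 13: 'o' -> vowel (running count: 5)
Total vowels: 5

5


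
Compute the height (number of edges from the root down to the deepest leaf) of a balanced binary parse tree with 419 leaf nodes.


In a balanced binary tree with n leaves the deepest leaf is ceil(log2(n)) edges below the root.
log2(419) = 8.7108
ceil(8.7108) = 9
height (edges) = 9

9


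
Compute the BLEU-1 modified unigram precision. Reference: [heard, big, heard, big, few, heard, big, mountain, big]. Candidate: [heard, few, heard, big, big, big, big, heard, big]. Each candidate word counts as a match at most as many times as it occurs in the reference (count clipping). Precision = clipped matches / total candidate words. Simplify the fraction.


Reference word counts: {'big': 4, 'few': 1, 'heard': 3, 'mountain': 1}
Checking each candidate word (with clipping):
  'heard' -> in reference (ref count 3, used 1/3) -> match (matches: 1)
  'few' -> in reference (ref count 1, used 1/1) -> match (matches: 2)
  'heard' -> in reference (ref count 3, used 2/3) -> match (matches: 3)
  'big' -> in reference (ref count 4, used 1/4) -> match (matches: 4)
  'big' -> in reference (ref count 4, used 2/4) -> match (matches: 5)
  'big' -> in reference (ref count 4, used 3/4) -> match (matches: 6)
  'big' -> in reference (ref count 4, used 4/4) -> match (matches: 7)
  'heard' -> in reference (ref count 3, used 3/3) -> match (matches: 8)
  'big' -> ref count 4 already used up (4/4) -> clipped, no match (matches: 8)
Clipped matches: 8, Candidate length: 9
Precision = 8/9

8/9


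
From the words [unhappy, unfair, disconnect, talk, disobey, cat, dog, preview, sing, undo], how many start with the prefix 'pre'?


Checking each word for prefix 'pre':
  'unhappy' -> no (count: 0)
  'unfair' -> no (count: 0)
  'disconnect' -> no (count: 0)
  'talk' -> no (count: 0)
  'disobey' -> no (count: 0)
  'cat' -> no (count: 0)
  'dog' -> no (count: 0)
  'preview' -> YES, starts with 'pre' (count: 1)
  'sing' -> no (count: 1)
  'undo' -> no (count: 1)
Total with prefix 'pre': 1

1


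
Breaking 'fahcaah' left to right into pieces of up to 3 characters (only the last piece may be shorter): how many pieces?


'fahcaah' has 7 characters.
Chunking with max size 3:
  Chunk 1: 'fah' (positions 0-2)
  Chunk 2: 'caa' (positions 3-5)
  Chunk 3: 'h' (positions 6-6)
Total chunks: ceil(7 / 3) = 3

3


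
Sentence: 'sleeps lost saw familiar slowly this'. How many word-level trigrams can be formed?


Word trigrams from [6] words:
  Trigram 1: (sleeps lost saw)
  Trigram 2: (lost saw familiar)
  Trigram 3: (saw familiar slowly)
  Trigram 4: (familiar slowly this)
Total word trigrams: 6 - 2 = 4

4


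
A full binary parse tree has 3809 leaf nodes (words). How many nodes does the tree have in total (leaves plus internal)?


Leaf nodes (terminals): 3809
Internal nodes = n - 1 = 3809 - 1 = 3808
Total = leaves + internal = 3809 + 3808 = 7617

7617


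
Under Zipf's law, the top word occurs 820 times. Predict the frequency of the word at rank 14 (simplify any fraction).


Zipf's law: freq(rank) = f1 / rank
f1 = 820, rank = 14
freq = 820 / 14
GCD(820, 14) = 2
Simplified: 410/7

410/7


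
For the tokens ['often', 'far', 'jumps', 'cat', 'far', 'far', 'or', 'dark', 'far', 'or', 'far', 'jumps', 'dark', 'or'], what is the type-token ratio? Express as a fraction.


Tokens: 14
Unique types: ('cat', 'dark', 'far', 'jumps', 'often', 'or') = 6
TTR = 6/14
Simplify: divide both by 2 -> 3/7
TTR = 3/7

3/7


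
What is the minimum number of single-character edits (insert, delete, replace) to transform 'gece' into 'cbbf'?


Building DP table for s1='gece' (len 4) and s2='cbbf' (len 4):
       c  b  b  f
    0  1  2  3  4
  g 1  1  2  3  4
  e 2  2  2  3  4
  c 3  2  3  3  4
  e 4  3  3  4  4
Edit distance = dp[4][4] = 4

4


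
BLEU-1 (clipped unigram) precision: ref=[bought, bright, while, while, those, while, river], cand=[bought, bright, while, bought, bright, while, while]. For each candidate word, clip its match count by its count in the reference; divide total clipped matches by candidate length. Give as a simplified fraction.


Reference word counts: {'bought': 1, 'bright': 1, 'river': 1, 'those': 1, 'while': 3}
Checking each candidate word (with clipping):
  'bought' -> in reference (ref count 1, used 1/1) -> match (matches: 1)
  'bright' -> in reference (ref count 1, used 1/1) -> match (matches: 2)
  'while' -> in reference (ref count 3, used 1/3) -> match (matches: 3)
  'bought' -> ref count 1 already used up (1/1) -> clipped, no match (matches: 3)
  'bright' -> ref count 1 already used up (1/1) -> clipped, no match (matches: 3)
  'while' -> in reference (ref count 3, used 2/3) -> match (matches: 4)
  'while' -> in reference (ref count 3, used 3/3) -> match (matches: 5)
Clipped matches: 5, Candidate length: 7
Precision = 5/7

5/7


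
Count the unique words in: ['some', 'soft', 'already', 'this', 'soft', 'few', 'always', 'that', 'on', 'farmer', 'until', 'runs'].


Listing all tokens and tracking unique types:
  Token 1: 'some' -> NEW (unique so far: 1)
  Token 2: 'soft' -> NEW (unique so far: 2)
  Token 3: 'already' -> NEW (unique so far: 3)
  Token 4: 'this' -> NEW (unique so far: 4)
  Token 5: 'soft' -> duplicate (unique so far: 4)
  Token 6: 'few' -> NEW (unique so far: 5)
  Token 7: 'always' -> NEW (unique so far: 6)
  Token 8: 'that' -> NEW (unique so far: 7)
  Token 9: 'on' -> NEW (unique so far: 8)
  Token 10: 'farmer' -> NEW (unique so far: 9)
  Token 11: 'until' -> NEW (unique so far: 10)
  Token 12: 'runs' -> NEW (unique so far: 11)
Unique types: ('already', 'always', 'farmer', 'few', 'on', 'runs', 'soft', 'some', 'that', 'this', 'until')
Vocabulary size: 11

11


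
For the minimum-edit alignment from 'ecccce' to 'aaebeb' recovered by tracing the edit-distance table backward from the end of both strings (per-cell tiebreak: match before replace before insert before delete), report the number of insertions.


Edit distance = 6. Backtracking from cell (6, 6) with preference match > replace > insert > delete,
then listing the resulting alignment 'ecccce' -> 'aaebeb' left to right:
  Step 1: replace e->a
  Step 2: replace c->a
  Step 3: replace c->e
  Step 4: replace c->b
  Step 5: replace c->e
  Step 6: replace e->b
Total insertions: 0

0


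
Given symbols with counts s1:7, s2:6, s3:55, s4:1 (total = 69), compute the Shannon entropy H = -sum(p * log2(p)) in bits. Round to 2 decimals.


Computing entropy H = -sum(p_i * log2(p_i)):
  s1: p = 7/69 = 0.1014, -p*log2(p) = 0.3349
  s2: p = 6/69 = 0.0870, -p*log2(p) = 0.3064
  s3: p = 55/69 = 0.7971, -p*log2(p) = 0.2608
  s4: p = 1/69 = 0.0145, -p*log2(p) = 0.0885
H = sum of terms = 0.9906
Rounded to 2 decimals: 0.99

0.99


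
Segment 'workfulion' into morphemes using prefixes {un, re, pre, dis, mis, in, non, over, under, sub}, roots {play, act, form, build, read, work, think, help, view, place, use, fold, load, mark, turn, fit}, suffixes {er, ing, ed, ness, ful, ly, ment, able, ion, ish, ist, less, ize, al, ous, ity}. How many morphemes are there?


Segmenting 'workfulion' against the inventory:
  'work' -> root (morpheme 1)
  'ful' -> suffix (morpheme 2)
  'ion' -> suffix (morpheme 3)
Total morphemes: 3

3


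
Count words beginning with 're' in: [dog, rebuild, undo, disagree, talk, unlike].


Checking each word for prefix 're':
  'dog' -> no (count: 0)
  'rebuild' -> YES, starts with 're' (count: 1)
  'undo' -> no (count: 1)
  'disagree' -> no (count: 1)
  'talk' -> no (count: 1)
  'unlike' -> no (count: 1)
Total with prefix 're': 1

1


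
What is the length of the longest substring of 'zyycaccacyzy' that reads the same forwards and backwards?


Scanning 'zyycaccacyzy' for palindromic substrings.
Substring at positions 2-9: 'ycaccacy'.
Check: reverse('ycaccacy') = 'ycaccacy' -> palindrome confirmed.
Neighbouring characters ('y' / 'z') break symmetry, so it cannot extend further.
No longer palindromic substring exists; longest length = 8

8


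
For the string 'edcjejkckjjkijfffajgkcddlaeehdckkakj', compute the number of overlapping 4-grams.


String 'edcjejkckjjkijfffajgkcddlaeehdckkakj' has length L = 36.
Number of overlapping n-grams = L - n + 1
Substituting: 36 - 4 + 1 = 33

33


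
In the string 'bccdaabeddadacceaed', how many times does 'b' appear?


Scanning 'bccdaabeddadacceaed' for 'b':
  Position 0: 'b' -> MATCH (count: 1)
  Position 6: 'b' -> MATCH (count: 2)
Total occurrences of 'b': 2

2


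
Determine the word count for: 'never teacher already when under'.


Counting words by splitting on spaces:
  Word 1: 'never'
  Word 2: 'teacher'
  Word 3: 'already'
  Word 4: 'when'
  Word 5: 'under'
Total words: 5

5


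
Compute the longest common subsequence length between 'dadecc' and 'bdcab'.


DP table for LCS of 'dadecc' and 'bdcab':
       b  d  c  a  b
    0  0  0  0  0  0
  d 0  0  1  1  1  1
  a 0  0  1  1  2  2
  d 0  0  1  1  2  2
  e 0  0  1  1  2  2
  c 0  0  1  2  2  2
  c 0  0  1  2  2  2
LCS: 'da'
LCS length = 2

2


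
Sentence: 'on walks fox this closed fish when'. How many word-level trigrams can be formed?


Word trigrams from [7] words:
  Trigram 1: (on walks fox)
  Trigram 2: (walks fox this)
  Trigram 3: (fox this closed)
  Trigram 4: (this closed fish)
  Trigram 5: (closed fish when)
Total word trigrams: 7 - 2 = 5

5


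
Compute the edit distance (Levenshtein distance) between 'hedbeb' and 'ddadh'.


Building DP table for s1='hedbeb' (len 6) and s2='ddadh' (len 5):
       d  d  a  d  h
    0  1  2  3  4  5
  h 1  1  2  3  4  4
  e 2  2  2  3  4  5
  d 3  2  2  3  3  4
  b 4  3  3  3  4  4
  e 5  4  4  4  4  5
  b 6  5  5  5  5  5
Edit distance = dp[6][5] = 5

5


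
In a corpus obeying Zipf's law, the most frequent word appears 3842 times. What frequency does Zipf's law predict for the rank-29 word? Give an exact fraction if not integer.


Zipf's law: freq(rank) = f1 / rank
f1 = 3842, rank = 29
freq = 3842 / 29
GCD(3842, 29) = 1
Simplified: 3842/29

3842/29


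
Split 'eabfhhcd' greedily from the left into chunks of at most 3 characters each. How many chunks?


'eabfhhcd' has 8 characters.
Chunking with max size 3:
  Chunk 1: 'eab' (positions 0-2)
  Chunk 2: 'fhh' (positions 3-5)
  Chunk 3: 'cd' (positions 6-7)
Total chunks: ceil(8 / 3) = 3

3


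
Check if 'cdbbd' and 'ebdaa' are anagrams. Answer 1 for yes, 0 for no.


Sort characters of 'cdbbd': 'bbcdd'
Sort characters of 'ebdaa': 'aabde'
Sorted forms differ -> they are NOT anagrams
Result: 0

0


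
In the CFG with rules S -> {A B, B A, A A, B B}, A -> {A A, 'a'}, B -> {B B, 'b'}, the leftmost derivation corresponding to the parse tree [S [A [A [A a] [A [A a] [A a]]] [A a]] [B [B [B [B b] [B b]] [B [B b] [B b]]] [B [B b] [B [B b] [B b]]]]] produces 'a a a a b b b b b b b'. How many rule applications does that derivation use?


Every bracketed nonterminal node [X ...] in the tree is produced by exactly one rule application.
Reading the tree off as a leftmost derivation:
  Step 1: S  =>  A B   (applied S -> A B)
  Step 2: A B  =>  A A B   (applied A -> A A)
  Step 3: A A B  =>  A A A B   (applied A -> A A)
  Step 4: A A A B  =>  a A A B   (applied A -> a)
  Step 5: a A A B  =>  a A A A B   (applied A -> A A)
  Step 6: a A A A B  =>  a a A A B   (applied A -> a)
  Step 7: a a A A B  =>  a a a A B   (applied A -> a)
  Step 8: a a a A B  =>  a a a a B   (applied A -> a)
  Step 9: a a a a B  =>  a a a a B B   (applied B -> B B)
  Step 10: a a a a B B  =>  a a a a B B B   (applied B -> B B)
  Step 11: a a a a B B B  =>  a a a a B B B B   (applied B -> B B)
  Step 12: a a a a B B B B  =>  a a a a b B B B   (applied B -> b)
  Step 13: a a a a b B B B  =>  a a a a b b B B   (applied B -> b)
  Step 14: a a a a b b B B  =>  a a a a b b B B B   (applied B -> B B)
  Step 15: a a a a b b B B B  =>  a a a a b b b B B   (applied B -> b)
  Step 16: a a a a b b b B B  =>  a a a a b b b b B   (applied B -> b)
  Step 17: a a a a b b b b B  =>  a a a a b b b b B B   (applied B -> B B)
  Step 18: a a a a b b b b B B  =>  a a a a b b b b b B   (applied B -> b)
  Step 19: a a a a b b b b b B  =>  a a a a b b b b b B B   (applied B -> B B)
  Step 20: a a a a b b b b b B B  =>  a a a a b b b b b b B   (applied B -> b)
  Step 21: a a a a b b b b b b B  =>  a a a a b b b b b b b   (applied B -> b)
Final yield: a a a a b b b b b b b
Total rewrite steps: 21

21
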